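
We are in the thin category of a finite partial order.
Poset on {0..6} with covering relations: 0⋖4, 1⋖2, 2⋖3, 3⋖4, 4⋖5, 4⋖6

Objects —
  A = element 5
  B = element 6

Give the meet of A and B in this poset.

Answer: A∧B = 4

Work:
{x : x<=A ∧ x<=B} = {0,1,2,3,4}  (A=5, B=6)
  0 <= 4
  1 <= 4
  2 <= 4
  3 <= 4
  4 <= 4
glb = 4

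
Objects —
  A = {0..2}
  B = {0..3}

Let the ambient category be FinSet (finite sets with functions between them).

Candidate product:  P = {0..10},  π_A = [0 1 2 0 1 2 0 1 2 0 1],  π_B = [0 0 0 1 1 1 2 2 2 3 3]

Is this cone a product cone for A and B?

|A|·|B| = 3·4 = 12;  |P| = 11
  → cardinalities differ; no bijection possible.

Answer: NOT A VALID PRODUCT — |P|=11 ≠ |A|·|B|=12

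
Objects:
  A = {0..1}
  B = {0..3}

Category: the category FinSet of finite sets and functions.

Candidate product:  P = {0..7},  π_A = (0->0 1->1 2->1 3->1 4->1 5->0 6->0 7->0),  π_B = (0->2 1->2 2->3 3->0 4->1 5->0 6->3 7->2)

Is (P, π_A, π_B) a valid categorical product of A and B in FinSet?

Answer: NOT A VALID PRODUCT — duplicate pair at indices 0,7

Work:
|A|·|B| = 2·4 = 8;  |P| = 8
Check the pairing map k ↦ (π_A(k), π_B(k)):
  0 -> (0,2)
  1 -> (1,2)
  2 -> (1,3)
  3 -> (1,0)
  4 -> (1,1)
  5 -> (0,0)
  6 -> (0,3)
  7 -> (0,2)  ✗ repeats pair of k=0
distinct pairs in image: 7 / 8 needed
  → (0,2) hit at k=0 and k=7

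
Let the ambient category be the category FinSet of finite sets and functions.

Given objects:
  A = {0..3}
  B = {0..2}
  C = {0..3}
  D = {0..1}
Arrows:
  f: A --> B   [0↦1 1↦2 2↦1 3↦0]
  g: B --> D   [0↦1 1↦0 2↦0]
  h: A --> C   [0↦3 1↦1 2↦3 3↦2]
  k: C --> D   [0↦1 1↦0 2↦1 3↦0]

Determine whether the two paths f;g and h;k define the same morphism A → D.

Answer: COMMUTES

Derivation:
Path 1 = f;g:
  0 f-->1 g-->0
  1 f-->2 g-->0
  2 f-->1 g-->0
  3 f-->0 g-->1
  ⟦path⟧₁ = [0↦0 1↦0 2↦0 3↦1]
Path 2 = h;k:
  0 h-->3 k-->0
  1 h-->1 k-->0
  2 h-->3 k-->0
  3 h-->2 k-->1
  ⟦path⟧₂ = [0↦0 1↦0 2↦0 3↦1]
Equal? same morphism ✓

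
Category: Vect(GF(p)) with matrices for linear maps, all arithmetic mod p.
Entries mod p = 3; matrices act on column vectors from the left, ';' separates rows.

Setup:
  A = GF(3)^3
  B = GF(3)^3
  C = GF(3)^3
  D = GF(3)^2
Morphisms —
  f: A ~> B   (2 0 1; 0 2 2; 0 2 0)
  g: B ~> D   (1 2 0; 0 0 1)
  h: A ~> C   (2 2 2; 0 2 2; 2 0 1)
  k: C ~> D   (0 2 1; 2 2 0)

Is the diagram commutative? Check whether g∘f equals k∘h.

Answer: DOES NOT COMMUTE

Trace:
Along f;g (path 1):
  e0=[1,0,0] f~>[2,0,0] g~>[2,0]
  e1=[0,1,0] f~>[0,2,2] g~>[1,2]
  e2=[0,0,1] f~>[1,2,0] g~>[2,0]
  composite₁ = (2 1 2; 0 2 0)
Along h;k (path 2):
  e0=[1,0,0] h~>[2,0,2] k~>[2,1]
  e1=[0,1,0] h~>[2,2,0] k~>[1,2]
  e2=[0,0,1] h~>[2,2,1] k~>[2,2]
  composite₂ = (2 1 2; 1 2 2)
Equal? distinct morphisms ✗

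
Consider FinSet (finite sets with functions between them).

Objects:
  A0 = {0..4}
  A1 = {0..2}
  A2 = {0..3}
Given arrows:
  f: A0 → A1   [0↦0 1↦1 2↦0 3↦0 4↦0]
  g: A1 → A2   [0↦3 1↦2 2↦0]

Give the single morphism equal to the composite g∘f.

  0 f→0 g→3
  1 f→1 g→2
  2 f→0 g→3
  3 f→0 g→3
  4 f→0 g→3
result: [0↦3 1↦2 2↦3 3↦3 4↦3]

Answer: [0↦3 1↦2 2↦3 3↦3 4↦3]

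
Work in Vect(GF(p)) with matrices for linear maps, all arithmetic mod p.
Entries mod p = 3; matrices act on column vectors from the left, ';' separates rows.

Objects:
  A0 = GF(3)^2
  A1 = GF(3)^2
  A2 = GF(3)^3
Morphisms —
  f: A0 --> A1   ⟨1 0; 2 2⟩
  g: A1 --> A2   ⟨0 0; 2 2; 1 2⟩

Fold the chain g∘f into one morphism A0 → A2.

  e0=[1,0] f-->[1,2] g-->[0,0,2]
  e1=[0,1] f-->[0,2] g-->[0,1,1]
⟦path⟧: ⟨0 0; 0 1; 2 1⟩

Answer: ⟨0 0; 0 1; 2 1⟩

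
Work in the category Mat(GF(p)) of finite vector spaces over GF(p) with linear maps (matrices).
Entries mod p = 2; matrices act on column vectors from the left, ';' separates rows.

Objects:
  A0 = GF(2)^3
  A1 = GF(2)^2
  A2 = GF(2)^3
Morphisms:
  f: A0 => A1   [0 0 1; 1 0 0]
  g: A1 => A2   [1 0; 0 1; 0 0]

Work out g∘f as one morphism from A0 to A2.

Answer: [0 0 1; 1 0 0; 0 0 0]

Trace:
  e0=⟨1,0,0⟩ f=>⟨0,1⟩ g=>⟨0,1,0⟩
  e1=⟨0,1,0⟩ f=>⟨0,0⟩ g=>⟨0,0,0⟩
  e2=⟨0,0,1⟩ f=>⟨1,0⟩ g=>⟨1,0,0⟩
composite: [0 0 1; 1 0 0; 0 0 0]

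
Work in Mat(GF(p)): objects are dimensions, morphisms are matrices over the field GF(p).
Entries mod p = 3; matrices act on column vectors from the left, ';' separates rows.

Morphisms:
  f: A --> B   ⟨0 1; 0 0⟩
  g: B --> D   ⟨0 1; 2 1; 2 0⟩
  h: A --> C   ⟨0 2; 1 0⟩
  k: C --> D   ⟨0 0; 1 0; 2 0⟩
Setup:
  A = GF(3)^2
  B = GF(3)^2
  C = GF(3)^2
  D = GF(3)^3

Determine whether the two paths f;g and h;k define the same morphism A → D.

1) trace f;g:
  e0=[1,0] f-->[0,0] g-->[0,0,0]
  e1=[0,1] f-->[1,0] g-->[0,2,2]
  result₁ = ⟨0 0; 0 2; 0 2⟩
2) trace h;k:
  e0=[1,0] h-->[0,1] k-->[0,0,0]
  e1=[0,1] h-->[2,0] k-->[0,2,1]
  result₂ = ⟨0 0; 0 2; 0 1⟩
Equal? distinct morphisms ✗

Answer: DOES NOT COMMUTE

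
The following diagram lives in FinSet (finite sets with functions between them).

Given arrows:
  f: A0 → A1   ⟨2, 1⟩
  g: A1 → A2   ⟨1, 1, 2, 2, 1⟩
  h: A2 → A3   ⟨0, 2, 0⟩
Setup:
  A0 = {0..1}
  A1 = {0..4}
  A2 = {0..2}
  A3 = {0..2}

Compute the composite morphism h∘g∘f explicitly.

Answer: ⟨0, 2⟩

Trace:
  0 f→2 g→2 h→0
  1 f→1 g→1 h→2
composite: ⟨0, 2⟩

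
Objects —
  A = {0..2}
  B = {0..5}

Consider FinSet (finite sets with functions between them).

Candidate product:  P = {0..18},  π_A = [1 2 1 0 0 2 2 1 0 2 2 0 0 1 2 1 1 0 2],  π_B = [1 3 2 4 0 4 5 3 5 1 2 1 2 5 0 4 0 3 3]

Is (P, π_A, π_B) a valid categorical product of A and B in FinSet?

|A|·|B| = 3·6 = 18;  |P| = 19
  → cardinalities differ; no bijection possible.

Answer: NOT A VALID PRODUCT — |P|=19 ≠ |A|·|B|=18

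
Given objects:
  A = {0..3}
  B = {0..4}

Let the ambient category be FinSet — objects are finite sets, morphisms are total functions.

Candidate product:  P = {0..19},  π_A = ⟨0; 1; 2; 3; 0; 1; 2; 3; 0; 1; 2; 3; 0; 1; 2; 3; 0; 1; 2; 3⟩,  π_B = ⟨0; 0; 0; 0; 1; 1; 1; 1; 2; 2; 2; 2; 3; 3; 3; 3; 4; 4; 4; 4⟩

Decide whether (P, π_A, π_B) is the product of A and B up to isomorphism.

Answer: VALID PRODUCT

Derivation:
|A|·|B| = 4·5 = 20;  |P| = 20
Check the pairing map k ↦ (π_A(k), π_B(k)):
  0 ↦ (0,0)
  1 ↦ (1,0)
  2 ↦ (2,0)
  3 ↦ (3,0)
  4 ↦ (0,1)
  5 ↦ (1,1)
  6 ↦ (2,1)
  7 ↦ (3,1)
  8 ↦ (0,2)
  9 ↦ (1,2)
  10 ↦ (2,2)
  11 ↦ (3,2)
  12 ↦ (0,3)
  13 ↦ (1,3)
  14 ↦ (2,3)
  15 ↦ (3,3)
  16 ↦ (0,4)
  17 ↦ (1,4)
  18 ↦ (2,4)
  19 ↦ (3,4)
distinct pairs in image: 20 / 20 needed
  → bijection onto A×B; projections well-typed.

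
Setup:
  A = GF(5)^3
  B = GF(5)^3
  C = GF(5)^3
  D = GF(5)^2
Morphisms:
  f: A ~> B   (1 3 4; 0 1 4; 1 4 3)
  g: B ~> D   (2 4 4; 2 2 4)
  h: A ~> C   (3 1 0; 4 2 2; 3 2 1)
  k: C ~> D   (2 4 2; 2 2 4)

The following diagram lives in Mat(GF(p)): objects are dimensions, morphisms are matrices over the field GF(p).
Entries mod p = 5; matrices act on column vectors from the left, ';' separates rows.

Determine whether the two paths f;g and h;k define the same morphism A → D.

1) trace f;g:
  e0=⟨1,0,0⟩ f~>⟨1,0,1⟩ g~>⟨1,1⟩
  e1=⟨0,1,0⟩ f~>⟨3,1,4⟩ g~>⟨1,4⟩
  e2=⟨0,0,1⟩ f~>⟨4,4,3⟩ g~>⟨1,3⟩
  result₁ = (1 1 1; 1 4 3)
2) trace h;k:
  e0=⟨1,0,0⟩ h~>⟨3,4,3⟩ k~>⟨3,1⟩
  e1=⟨0,1,0⟩ h~>⟨1,2,2⟩ k~>⟨4,4⟩
  e2=⟨0,0,1⟩ h~>⟨0,2,1⟩ k~>⟨0,3⟩
  result₂ = (3 4 0; 1 4 3)
Equal? NO — does not commute

Answer: DOES NOT COMMUTE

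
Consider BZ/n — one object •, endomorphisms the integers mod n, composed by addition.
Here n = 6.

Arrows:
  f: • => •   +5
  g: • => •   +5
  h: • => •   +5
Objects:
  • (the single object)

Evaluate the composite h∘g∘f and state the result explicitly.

Answer: +3

Derivation:
  0 +5≡5 +5≡4 +5≡3  (mod 6)
composite: +3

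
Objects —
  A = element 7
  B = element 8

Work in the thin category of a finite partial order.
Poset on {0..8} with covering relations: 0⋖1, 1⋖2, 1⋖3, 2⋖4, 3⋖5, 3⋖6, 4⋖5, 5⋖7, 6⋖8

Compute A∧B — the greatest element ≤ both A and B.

{x : x<=A ∧ x<=B} = {0,1,3}  (A=7, B=8)
  0 <= 3
  1 <= 3
  3 <= 3
glb = 3

Answer: A∧B = 3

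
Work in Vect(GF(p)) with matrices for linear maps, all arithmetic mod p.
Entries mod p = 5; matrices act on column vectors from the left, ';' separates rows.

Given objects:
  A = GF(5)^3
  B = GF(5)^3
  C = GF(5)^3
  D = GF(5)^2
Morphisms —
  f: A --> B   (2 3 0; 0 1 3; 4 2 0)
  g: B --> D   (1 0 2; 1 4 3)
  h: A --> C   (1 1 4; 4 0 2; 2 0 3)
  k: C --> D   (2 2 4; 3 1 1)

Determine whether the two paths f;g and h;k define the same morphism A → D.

Answer: DOES NOT COMMUTE

Trace:
1) trace f;g:
  e0=⟨1,0,0⟩ f-->⟨2,0,4⟩ g-->⟨0,4⟩
  e1=⟨0,1,0⟩ f-->⟨3,1,2⟩ g-->⟨2,3⟩
  e2=⟨0,0,1⟩ f-->⟨0,3,0⟩ g-->⟨0,2⟩
  result₁ = (0 2 0; 4 3 2)
2) trace h;k:
  e0=⟨1,0,0⟩ h-->⟨1,4,2⟩ k-->⟨3,4⟩
  e1=⟨0,1,0⟩ h-->⟨1,0,0⟩ k-->⟨2,3⟩
  e2=⟨0,0,1⟩ h-->⟨4,2,3⟩ k-->⟨4,2⟩
  result₂ = (3 2 4; 4 3 2)
Equal? differ; not commutative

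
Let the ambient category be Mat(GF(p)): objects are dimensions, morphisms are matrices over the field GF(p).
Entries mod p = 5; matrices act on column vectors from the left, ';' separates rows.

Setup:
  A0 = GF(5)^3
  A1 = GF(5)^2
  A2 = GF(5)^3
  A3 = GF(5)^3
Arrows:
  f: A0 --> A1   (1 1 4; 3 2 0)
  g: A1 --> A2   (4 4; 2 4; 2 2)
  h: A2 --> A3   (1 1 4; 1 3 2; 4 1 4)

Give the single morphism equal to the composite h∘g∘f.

Answer: (2 1 1; 4 4 1; 0 2 4)

Derivation:
  e0=(1,0,0) f-->(1,3) g-->(1,4,3) h-->(2,4,0)
  e1=(0,1,0) f-->(1,2) g-->(2,0,1) h-->(1,4,2)
  e2=(0,0,1) f-->(4,0) g-->(1,3,3) h-->(1,1,4)
result: (2 1 1; 4 4 1; 0 2 4)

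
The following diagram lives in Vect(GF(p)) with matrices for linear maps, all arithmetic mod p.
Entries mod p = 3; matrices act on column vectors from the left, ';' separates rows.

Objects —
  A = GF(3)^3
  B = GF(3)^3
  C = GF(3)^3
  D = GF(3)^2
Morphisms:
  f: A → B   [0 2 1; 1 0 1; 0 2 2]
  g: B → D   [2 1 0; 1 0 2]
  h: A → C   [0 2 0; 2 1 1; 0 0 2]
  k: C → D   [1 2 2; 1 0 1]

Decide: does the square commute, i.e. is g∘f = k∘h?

Answer: DOES NOT COMMUTE

Work:
Along f;g (path 1):
  e0=[1,0,0] f→[0,1,0] g→[1,0]
  e1=[0,1,0] f→[2,0,2] g→[1,0]
  e2=[0,0,1] f→[1,1,2] g→[0,2]
  ⟦path⟧₁ = [1 1 0; 0 0 2]
Along h;k (path 2):
  e0=[1,0,0] h→[0,2,0] k→[1,0]
  e1=[0,1,0] h→[2,1,0] k→[1,2]
  e2=[0,0,1] h→[0,1,2] k→[0,2]
  ⟦path⟧₂ = [1 1 0; 0 2 2]
Equal? distinct morphisms ✗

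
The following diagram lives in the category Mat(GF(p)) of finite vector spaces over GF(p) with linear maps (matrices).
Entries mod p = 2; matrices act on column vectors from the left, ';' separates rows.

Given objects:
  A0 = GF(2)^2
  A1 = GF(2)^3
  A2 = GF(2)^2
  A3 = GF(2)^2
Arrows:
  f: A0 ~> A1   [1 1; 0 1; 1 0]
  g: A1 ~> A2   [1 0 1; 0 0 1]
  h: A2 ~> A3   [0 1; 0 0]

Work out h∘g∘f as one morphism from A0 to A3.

Answer: [1 0; 0 0]

Derivation:
  e0=⟨1,0⟩ f~>⟨1,0,1⟩ g~>⟨0,1⟩ h~>⟨1,0⟩
  e1=⟨0,1⟩ f~>⟨1,1,0⟩ g~>⟨1,0⟩ h~>⟨0,0⟩
composite: [1 0; 0 0]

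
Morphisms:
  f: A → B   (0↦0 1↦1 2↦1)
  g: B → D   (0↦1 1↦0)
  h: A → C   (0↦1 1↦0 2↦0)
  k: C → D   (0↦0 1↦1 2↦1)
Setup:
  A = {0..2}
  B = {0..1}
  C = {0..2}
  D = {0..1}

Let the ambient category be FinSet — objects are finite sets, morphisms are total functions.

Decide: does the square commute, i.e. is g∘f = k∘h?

Answer: COMMUTES

Trace:
Path 1 = f;g:
  0 f→0 g→1
  1 f→1 g→0
  2 f→1 g→0
  result₁ = (0↦1 1↦0 2↦0)
Path 2 = h;k:
  0 h→1 k→1
  1 h→0 k→0
  2 h→0 k→0
  result₂ = (0↦1 1↦0 2↦0)
Equal? equal; square commutes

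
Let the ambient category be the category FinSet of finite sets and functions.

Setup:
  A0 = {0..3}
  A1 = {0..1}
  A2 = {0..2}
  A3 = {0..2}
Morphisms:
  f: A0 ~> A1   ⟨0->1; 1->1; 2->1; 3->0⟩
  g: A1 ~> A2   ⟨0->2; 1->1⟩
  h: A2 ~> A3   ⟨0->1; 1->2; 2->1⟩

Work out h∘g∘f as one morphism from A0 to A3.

  0 f~>1 g~>1 h~>2
  1 f~>1 g~>1 h~>2
  2 f~>1 g~>1 h~>2
  3 f~>0 g~>2 h~>1
⟦path⟧: ⟨0->2; 1->2; 2->2; 3->1⟩

Answer: ⟨0->2; 1->2; 2->2; 3->1⟩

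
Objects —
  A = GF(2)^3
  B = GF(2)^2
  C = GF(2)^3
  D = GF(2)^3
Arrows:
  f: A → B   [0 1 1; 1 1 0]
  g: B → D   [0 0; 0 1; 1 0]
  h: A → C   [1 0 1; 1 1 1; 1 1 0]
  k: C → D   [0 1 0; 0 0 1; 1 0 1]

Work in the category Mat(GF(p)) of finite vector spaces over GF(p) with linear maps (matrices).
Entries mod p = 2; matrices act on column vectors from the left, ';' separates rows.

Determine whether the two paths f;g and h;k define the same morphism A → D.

Answer: DOES NOT COMMUTE

Derivation:
Path 1 = f;g:
  e0=⟨1,0,0⟩ f→⟨0,1⟩ g→⟨0,1,0⟩
  e1=⟨0,1,0⟩ f→⟨1,1⟩ g→⟨0,1,1⟩
  e2=⟨0,0,1⟩ f→⟨1,0⟩ g→⟨0,0,1⟩
  composite₁ = [0 0 0; 1 1 0; 0 1 1]
Path 2 = h;k:
  e0=⟨1,0,0⟩ h→⟨1,1,1⟩ k→⟨1,1,0⟩
  e1=⟨0,1,0⟩ h→⟨0,1,1⟩ k→⟨1,1,1⟩
  e2=⟨0,0,1⟩ h→⟨1,1,0⟩ k→⟨1,0,1⟩
  composite₂ = [1 1 1; 1 1 0; 0 1 1]
Equal? NO — does not commute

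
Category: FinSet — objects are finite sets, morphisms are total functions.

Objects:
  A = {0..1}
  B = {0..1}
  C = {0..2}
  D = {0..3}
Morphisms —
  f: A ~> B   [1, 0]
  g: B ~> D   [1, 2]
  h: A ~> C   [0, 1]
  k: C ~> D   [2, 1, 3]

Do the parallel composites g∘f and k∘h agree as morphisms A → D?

Answer: COMMUTES

Derivation:
1) trace f;g:
  0 f~>1 g~>2
  1 f~>0 g~>1
  result₁ = [2, 1]
2) trace h;k:
  0 h~>0 k~>2
  1 h~>1 k~>1
  result₂ = [2, 1]
Equal? YES — commutes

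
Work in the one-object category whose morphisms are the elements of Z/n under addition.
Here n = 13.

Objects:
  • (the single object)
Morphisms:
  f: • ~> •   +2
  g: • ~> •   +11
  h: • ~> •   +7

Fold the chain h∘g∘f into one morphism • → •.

Answer: +7

Derivation:
  0 +2≡2 +11≡0 +7≡7  (mod 13)
result: +7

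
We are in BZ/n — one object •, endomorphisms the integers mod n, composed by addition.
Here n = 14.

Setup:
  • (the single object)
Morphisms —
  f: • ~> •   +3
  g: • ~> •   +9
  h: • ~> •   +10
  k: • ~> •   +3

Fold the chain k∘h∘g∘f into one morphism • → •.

  0 +3≡3 +9≡12 +10≡8 +3≡11  (mod 14)
composite: +11

Answer: +11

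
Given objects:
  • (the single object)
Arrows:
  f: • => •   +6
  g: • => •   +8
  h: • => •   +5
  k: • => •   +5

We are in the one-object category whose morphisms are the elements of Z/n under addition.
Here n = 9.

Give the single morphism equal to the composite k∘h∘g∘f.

Answer: +6

Derivation:
  0 +6≡6 +8≡5 +5≡1 +5≡6  (mod 9)
⟦path⟧: +6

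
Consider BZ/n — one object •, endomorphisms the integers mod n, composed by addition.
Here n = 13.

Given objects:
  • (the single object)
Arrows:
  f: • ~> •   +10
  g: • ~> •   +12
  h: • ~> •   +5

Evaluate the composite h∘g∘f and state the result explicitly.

  0 +10≡10 +12≡9 +5≡1  (mod 13)
result: +1

Answer: +1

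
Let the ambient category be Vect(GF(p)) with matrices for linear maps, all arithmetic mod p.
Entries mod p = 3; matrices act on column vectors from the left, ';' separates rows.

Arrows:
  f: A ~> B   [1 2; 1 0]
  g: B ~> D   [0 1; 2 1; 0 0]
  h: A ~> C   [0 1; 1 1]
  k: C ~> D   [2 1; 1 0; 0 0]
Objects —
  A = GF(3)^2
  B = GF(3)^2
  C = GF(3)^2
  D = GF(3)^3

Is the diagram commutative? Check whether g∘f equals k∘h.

1) trace f;g:
  e0=[1,0] f~>[1,1] g~>[1,0,0]
  e1=[0,1] f~>[2,0] g~>[0,1,0]
  ⟦path⟧₁ = [1 0; 0 1; 0 0]
2) trace h;k:
  e0=[1,0] h~>[0,1] k~>[1,0,0]
  e1=[0,1] h~>[1,1] k~>[0,1,0]
  ⟦path⟧₂ = [1 0; 0 1; 0 0]
Equal? YES — commutes

Answer: COMMUTES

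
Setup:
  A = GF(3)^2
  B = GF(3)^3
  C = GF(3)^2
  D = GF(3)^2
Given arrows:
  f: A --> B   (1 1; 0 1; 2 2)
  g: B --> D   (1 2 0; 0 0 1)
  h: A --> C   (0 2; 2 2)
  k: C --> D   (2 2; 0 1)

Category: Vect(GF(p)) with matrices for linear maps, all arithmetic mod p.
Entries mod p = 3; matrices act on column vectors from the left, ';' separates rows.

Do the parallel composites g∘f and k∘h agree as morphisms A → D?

Along f;g (path 1):
  e0=⟨1,0⟩ f-->⟨1,0,2⟩ g-->⟨1,2⟩
  e1=⟨0,1⟩ f-->⟨1,1,2⟩ g-->⟨0,2⟩
  composite₁ = (1 0; 2 2)
Along h;k (path 2):
  e0=⟨1,0⟩ h-->⟨0,2⟩ k-->⟨1,2⟩
  e1=⟨0,1⟩ h-->⟨2,2⟩ k-->⟨2,2⟩
  composite₂ = (1 2; 2 2)
Equal? NO — does not commute

Answer: DOES NOT COMMUTE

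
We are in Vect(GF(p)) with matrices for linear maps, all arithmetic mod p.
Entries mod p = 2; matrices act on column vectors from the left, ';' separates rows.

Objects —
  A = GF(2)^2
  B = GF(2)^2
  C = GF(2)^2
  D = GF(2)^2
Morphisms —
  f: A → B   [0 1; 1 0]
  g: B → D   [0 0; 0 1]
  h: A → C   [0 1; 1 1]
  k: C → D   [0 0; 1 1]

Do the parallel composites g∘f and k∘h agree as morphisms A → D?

Answer: COMMUTES

Trace:
1) trace f;g:
  e0=(1,0) f→(0,1) g→(0,1)
  e1=(0,1) f→(1,0) g→(0,0)
  composite₁ = [0 0; 1 0]
2) trace h;k:
  e0=(1,0) h→(0,1) k→(0,1)
  e1=(0,1) h→(1,1) k→(0,0)
  composite₂ = [0 0; 1 0]
Equal? same morphism ✓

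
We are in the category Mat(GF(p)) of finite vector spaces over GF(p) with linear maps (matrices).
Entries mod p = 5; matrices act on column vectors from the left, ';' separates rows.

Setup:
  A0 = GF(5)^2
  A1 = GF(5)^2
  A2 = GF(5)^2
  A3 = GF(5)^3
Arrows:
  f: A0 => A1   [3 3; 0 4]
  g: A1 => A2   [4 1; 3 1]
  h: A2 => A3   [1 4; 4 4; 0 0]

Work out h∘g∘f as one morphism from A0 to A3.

Answer: [3 3; 4 1; 0 0]

Derivation:
  e0=(1,0) f=>(3,0) g=>(2,4) h=>(3,4,0)
  e1=(0,1) f=>(3,4) g=>(1,3) h=>(3,1,0)
composite: [3 3; 4 1; 0 0]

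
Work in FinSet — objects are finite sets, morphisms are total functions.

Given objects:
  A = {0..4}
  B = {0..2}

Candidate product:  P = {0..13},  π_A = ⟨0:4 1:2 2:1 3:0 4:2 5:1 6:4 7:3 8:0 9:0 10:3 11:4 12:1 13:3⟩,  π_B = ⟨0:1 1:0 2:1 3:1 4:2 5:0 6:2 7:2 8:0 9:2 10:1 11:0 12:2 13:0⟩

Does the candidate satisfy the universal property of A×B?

|A|·|B| = 5·3 = 15;  |P| = 14
  → cardinalities differ; no bijection possible.

Answer: NOT A VALID PRODUCT — |P|=14 ≠ |A|·|B|=15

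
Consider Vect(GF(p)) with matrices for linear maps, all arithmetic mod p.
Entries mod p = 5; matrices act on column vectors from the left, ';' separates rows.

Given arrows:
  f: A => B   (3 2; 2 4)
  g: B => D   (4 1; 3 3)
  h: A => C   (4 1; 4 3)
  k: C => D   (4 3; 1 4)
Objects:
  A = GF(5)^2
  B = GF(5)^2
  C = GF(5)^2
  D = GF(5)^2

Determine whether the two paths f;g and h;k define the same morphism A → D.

Answer: DOES NOT COMMUTE

Trace:
Along f;g (path 1):
  e0=⟨1,0⟩ f=>⟨3,2⟩ g=>⟨4,0⟩
  e1=⟨0,1⟩ f=>⟨2,4⟩ g=>⟨2,3⟩
  ⟦path⟧₁ = (4 2; 0 3)
Along h;k (path 2):
  e0=⟨1,0⟩ h=>⟨4,4⟩ k=>⟨3,0⟩
  e1=⟨0,1⟩ h=>⟨1,3⟩ k=>⟨3,3⟩
  ⟦path⟧₂ = (3 3; 0 3)
Equal? distinct morphisms ✗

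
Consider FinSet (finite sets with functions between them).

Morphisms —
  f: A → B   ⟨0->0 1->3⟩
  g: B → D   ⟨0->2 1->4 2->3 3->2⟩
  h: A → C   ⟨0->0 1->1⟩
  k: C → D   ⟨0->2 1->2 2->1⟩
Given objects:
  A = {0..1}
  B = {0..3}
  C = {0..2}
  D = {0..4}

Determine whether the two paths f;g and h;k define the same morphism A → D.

Along f;g (path 1):
  0 f→0 g→2
  1 f→3 g→2
  result₁ = ⟨0->2 1->2⟩
Along h;k (path 2):
  0 h→0 k→2
  1 h→1 k→2
  result₂ = ⟨0->2 1->2⟩
Equal? same morphism ✓

Answer: COMMUTES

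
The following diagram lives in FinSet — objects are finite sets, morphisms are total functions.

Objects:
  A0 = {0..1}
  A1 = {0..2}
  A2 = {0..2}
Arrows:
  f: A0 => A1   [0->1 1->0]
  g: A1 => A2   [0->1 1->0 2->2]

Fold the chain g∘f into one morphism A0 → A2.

  0 f=>1 g=>0
  1 f=>0 g=>1
⟦path⟧: [0->0 1->1]

Answer: [0->0 1->1]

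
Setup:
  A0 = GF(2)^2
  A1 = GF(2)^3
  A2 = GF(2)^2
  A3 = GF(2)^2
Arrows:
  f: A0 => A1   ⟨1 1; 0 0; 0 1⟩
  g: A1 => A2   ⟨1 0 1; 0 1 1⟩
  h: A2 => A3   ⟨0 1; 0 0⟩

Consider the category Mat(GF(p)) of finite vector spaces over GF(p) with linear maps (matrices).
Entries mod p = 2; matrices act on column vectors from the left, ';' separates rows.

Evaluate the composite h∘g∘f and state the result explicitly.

  e0=(1,0) f=>(1,0,0) g=>(1,0) h=>(0,0)
  e1=(0,1) f=>(1,0,1) g=>(0,1) h=>(1,0)
⟦path⟧: ⟨0 1; 0 0⟩

Answer: ⟨0 1; 0 0⟩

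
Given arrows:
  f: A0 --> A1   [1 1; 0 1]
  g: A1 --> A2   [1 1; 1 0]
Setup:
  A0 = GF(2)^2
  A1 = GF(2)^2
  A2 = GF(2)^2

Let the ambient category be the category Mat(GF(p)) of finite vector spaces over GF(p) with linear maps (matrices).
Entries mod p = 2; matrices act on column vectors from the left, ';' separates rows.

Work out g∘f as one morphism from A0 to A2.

Answer: [1 0; 1 1]

Trace:
  e0=[1,0] f-->[1,0] g-->[1,1]
  e1=[0,1] f-->[1,1] g-->[0,1]
composite: [1 0; 1 1]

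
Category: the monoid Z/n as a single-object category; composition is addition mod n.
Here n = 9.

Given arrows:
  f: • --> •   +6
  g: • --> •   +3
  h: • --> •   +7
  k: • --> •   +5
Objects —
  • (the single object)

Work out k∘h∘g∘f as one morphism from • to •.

  0 +6≡6 +3≡0 +7≡7 +5≡3  (mod 9)
⟦path⟧: +3

Answer: +3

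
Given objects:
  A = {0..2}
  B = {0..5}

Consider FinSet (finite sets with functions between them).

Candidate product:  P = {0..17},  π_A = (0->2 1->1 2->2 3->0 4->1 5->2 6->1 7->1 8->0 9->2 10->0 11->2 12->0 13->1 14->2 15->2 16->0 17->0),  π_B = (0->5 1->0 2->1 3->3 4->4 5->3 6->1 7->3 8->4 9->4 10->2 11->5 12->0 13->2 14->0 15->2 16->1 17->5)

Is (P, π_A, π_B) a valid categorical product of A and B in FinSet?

Answer: NOT A VALID PRODUCT — duplicate pair at indices 11,0

Work:
|A|·|B| = 3·6 = 18;  |P| = 18
Check the pairing map k ↦ (π_A(k), π_B(k)):
  0 -> (2,5)
  1 -> (1,0)
  2 -> (2,1)
  3 -> (0,3)
  4 -> (1,4)
  5 -> (2,3)
  6 -> (1,1)
  7 -> (1,3)
  8 -> (0,4)
  9 -> (2,4)
  10 -> (0,2)
  11 -> (2,5)  ✗ repeats pair of k=0
  12 -> (0,0)
  13 -> (1,2)
  14 -> (2,0)
  15 -> (2,2)
  16 -> (0,1)
  17 -> (0,5)
distinct pairs in image: 17 / 18 needed
  → (2,5) hit at k=0 and k=11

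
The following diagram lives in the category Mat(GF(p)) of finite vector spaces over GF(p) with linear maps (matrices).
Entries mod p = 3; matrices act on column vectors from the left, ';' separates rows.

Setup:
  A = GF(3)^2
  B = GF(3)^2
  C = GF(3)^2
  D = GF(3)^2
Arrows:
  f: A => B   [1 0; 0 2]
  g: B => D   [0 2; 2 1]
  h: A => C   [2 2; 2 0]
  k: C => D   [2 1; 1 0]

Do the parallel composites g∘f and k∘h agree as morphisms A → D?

Along f;g (path 1):
  e0=(1,0) f=>(1,0) g=>(0,2)
  e1=(0,1) f=>(0,2) g=>(1,2)
  ⟦path⟧₁ = [0 1; 2 2]
Along h;k (path 2):
  e0=(1,0) h=>(2,2) k=>(0,2)
  e1=(0,1) h=>(2,0) k=>(1,2)
  ⟦path⟧₂ = [0 1; 2 2]
Equal? same morphism ✓

Answer: COMMUTES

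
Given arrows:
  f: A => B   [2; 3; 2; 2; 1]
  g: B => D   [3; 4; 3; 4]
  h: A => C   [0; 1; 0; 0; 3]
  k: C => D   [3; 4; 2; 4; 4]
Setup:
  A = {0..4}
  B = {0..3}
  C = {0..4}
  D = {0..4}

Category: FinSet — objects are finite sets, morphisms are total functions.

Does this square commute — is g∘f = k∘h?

Along f;g (path 1):
  0 f=>2 g=>3
  1 f=>3 g=>4
  2 f=>2 g=>3
  3 f=>2 g=>3
  4 f=>1 g=>4
  result₁ = [3; 4; 3; 3; 4]
Along h;k (path 2):
  0 h=>0 k=>3
  1 h=>1 k=>4
  2 h=>0 k=>3
  3 h=>0 k=>3
  4 h=>3 k=>4
  result₂ = [3; 4; 3; 3; 4]
Equal? same morphism ✓

Answer: COMMUTES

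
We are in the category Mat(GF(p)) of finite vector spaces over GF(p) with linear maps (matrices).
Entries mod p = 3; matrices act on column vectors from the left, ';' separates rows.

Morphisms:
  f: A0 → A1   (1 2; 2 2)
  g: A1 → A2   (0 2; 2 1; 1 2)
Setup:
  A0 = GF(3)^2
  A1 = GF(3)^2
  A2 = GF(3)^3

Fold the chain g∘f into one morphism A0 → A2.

  e0=(1,0) f→(1,2) g→(1,1,2)
  e1=(0,1) f→(2,2) g→(1,0,0)
result: (1 1; 1 0; 2 0)

Answer: (1 1; 1 0; 2 0)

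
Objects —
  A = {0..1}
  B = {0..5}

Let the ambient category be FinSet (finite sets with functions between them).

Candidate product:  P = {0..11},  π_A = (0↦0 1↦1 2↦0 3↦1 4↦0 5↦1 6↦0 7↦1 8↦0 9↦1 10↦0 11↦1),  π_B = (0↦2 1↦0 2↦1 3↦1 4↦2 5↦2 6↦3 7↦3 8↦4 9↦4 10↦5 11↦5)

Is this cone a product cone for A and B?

|A|·|B| = 2·6 = 12;  |P| = 12
Check the pairing map k ↦ (π_A(k), π_B(k)):
  0 ↦ (0,2)
  1 ↦ (1,0)
  2 ↦ (0,1)
  3 ↦ (1,1)
  4 ↦ (0,2)  ✗ repeats pair of k=0
  5 ↦ (1,2)
  6 ↦ (0,3)
  7 ↦ (1,3)
  8 ↦ (0,4)
  9 ↦ (1,4)
  10 ↦ (0,5)
  11 ↦ (1,5)
distinct pairs in image: 11 / 12 needed
  → (0,2) hit at k=0 and k=4

Answer: NOT A VALID PRODUCT — duplicate pair at indices 4,0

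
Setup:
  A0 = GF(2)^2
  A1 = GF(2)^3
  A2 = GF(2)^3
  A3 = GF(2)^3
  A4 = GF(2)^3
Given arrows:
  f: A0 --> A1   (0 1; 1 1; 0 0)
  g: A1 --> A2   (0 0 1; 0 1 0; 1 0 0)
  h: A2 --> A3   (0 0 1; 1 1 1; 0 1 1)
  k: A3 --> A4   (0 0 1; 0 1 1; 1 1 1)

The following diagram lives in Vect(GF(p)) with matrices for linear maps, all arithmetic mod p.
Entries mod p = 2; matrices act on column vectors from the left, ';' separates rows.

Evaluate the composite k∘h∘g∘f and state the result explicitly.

Answer: (1 0; 0 0; 0 1)

Derivation:
  e0=[1,0] f-->[0,1,0] g-->[0,1,0] h-->[0,1,1] k-->[1,0,0]
  e1=[0,1] f-->[1,1,0] g-->[0,1,1] h-->[1,0,0] k-->[0,0,1]
result: (1 0; 0 0; 0 1)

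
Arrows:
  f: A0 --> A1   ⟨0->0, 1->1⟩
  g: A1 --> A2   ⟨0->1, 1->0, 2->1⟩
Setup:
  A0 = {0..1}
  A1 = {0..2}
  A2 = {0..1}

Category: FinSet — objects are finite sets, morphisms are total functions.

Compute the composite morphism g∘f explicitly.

  0 f-->0 g-->1
  1 f-->1 g-->0
composite: ⟨0->1, 1->0⟩

Answer: ⟨0->1, 1->0⟩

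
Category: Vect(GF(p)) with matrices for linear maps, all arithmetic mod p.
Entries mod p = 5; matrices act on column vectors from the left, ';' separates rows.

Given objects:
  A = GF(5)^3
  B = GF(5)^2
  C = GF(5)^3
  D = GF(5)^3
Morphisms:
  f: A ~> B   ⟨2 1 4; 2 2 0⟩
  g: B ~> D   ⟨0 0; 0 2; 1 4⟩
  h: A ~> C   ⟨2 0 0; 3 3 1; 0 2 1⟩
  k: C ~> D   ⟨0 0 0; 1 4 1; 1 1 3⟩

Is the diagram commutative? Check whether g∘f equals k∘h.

Path 1 = f;g:
  e0=⟨1,0,0⟩ f~>⟨2,2⟩ g~>⟨0,4,0⟩
  e1=⟨0,1,0⟩ f~>⟨1,2⟩ g~>⟨0,4,4⟩
  e2=⟨0,0,1⟩ f~>⟨4,0⟩ g~>⟨0,0,4⟩
  composite₁ = ⟨0 0 0; 4 4 0; 0 4 4⟩
Path 2 = h;k:
  e0=⟨1,0,0⟩ h~>⟨2,3,0⟩ k~>⟨0,4,0⟩
  e1=⟨0,1,0⟩ h~>⟨0,3,2⟩ k~>⟨0,4,4⟩
  e2=⟨0,0,1⟩ h~>⟨0,1,1⟩ k~>⟨0,0,4⟩
  composite₂ = ⟨0 0 0; 4 4 0; 0 4 4⟩
Equal? YES — commutes

Answer: COMMUTES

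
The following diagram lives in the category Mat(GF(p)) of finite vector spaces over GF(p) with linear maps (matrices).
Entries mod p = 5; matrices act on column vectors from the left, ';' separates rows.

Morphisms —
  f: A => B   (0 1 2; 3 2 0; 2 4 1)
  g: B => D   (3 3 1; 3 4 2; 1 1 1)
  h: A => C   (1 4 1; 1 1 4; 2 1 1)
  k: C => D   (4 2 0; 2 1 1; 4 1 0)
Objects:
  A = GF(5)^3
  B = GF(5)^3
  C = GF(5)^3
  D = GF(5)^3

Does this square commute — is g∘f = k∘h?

Answer: DOES NOT COMMUTE

Work:
1) trace f;g:
  e0=[1,0,0] f=>[0,3,2] g=>[1,1,0]
  e1=[0,1,0] f=>[1,2,4] g=>[3,4,2]
  e2=[0,0,1] f=>[2,0,1] g=>[2,3,3]
  ⟦path⟧₁ = (1 3 2; 1 4 3; 0 2 3)
2) trace h;k:
  e0=[1,0,0] h=>[1,1,2] k=>[1,0,0]
  e1=[0,1,0] h=>[4,1,1] k=>[3,0,2]
  e2=[0,0,1] h=>[1,4,1] k=>[2,2,3]
  ⟦path⟧₂ = (1 3 2; 0 0 2; 0 2 3)
Equal? distinct morphisms ✗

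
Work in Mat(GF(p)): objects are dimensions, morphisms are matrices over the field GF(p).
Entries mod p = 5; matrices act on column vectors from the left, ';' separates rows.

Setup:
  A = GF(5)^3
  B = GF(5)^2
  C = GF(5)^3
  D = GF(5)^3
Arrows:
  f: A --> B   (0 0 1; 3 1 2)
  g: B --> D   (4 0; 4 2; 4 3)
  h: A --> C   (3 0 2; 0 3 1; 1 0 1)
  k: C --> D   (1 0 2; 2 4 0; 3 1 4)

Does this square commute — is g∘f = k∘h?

Along f;g (path 1):
  e0=(1,0,0) f-->(0,3) g-->(0,1,4)
  e1=(0,1,0) f-->(0,1) g-->(0,2,3)
  e2=(0,0,1) f-->(1,2) g-->(4,3,0)
  ⟦path⟧₁ = (0 0 4; 1 2 3; 4 3 0)
Along h;k (path 2):
  e0=(1,0,0) h-->(3,0,1) k-->(0,1,3)
  e1=(0,1,0) h-->(0,3,0) k-->(0,2,3)
  e2=(0,0,1) h-->(2,1,1) k-->(4,3,1)
  ⟦path⟧₂ = (0 0 4; 1 2 3; 3 3 1)
Equal? NO — does not commute

Answer: DOES NOT COMMUTE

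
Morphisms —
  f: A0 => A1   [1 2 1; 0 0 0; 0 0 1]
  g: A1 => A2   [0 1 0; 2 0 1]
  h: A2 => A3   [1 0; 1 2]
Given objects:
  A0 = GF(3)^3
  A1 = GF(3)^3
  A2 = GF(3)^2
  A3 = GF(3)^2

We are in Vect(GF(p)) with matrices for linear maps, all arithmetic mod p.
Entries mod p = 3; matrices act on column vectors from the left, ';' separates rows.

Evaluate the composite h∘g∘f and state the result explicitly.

Answer: [0 0 0; 1 2 0]

Trace:
  e0=(1,0,0) f=>(1,0,0) g=>(0,2) h=>(0,1)
  e1=(0,1,0) f=>(2,0,0) g=>(0,1) h=>(0,2)
  e2=(0,0,1) f=>(1,0,1) g=>(0,0) h=>(0,0)
result: [0 0 0; 1 2 0]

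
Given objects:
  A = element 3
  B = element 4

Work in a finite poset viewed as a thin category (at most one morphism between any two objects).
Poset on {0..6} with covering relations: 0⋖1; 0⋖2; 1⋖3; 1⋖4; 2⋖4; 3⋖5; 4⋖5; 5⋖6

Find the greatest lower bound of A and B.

Answer: A∧B = 1

Derivation:
Lower bounds of A=3 and B=4: {0,1}
  0 ⊑ 1
  1 ⊑ 1
glb = 1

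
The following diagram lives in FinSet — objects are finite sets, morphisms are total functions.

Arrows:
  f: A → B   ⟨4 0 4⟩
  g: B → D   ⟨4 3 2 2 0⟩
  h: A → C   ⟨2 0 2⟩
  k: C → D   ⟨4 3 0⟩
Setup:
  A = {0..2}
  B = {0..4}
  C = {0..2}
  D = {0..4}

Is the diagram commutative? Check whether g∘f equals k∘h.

Answer: COMMUTES

Work:
1) trace f;g:
  0 f→4 g→0
  1 f→0 g→4
  2 f→4 g→0
  composite₁ = ⟨0 4 0⟩
2) trace h;k:
  0 h→2 k→0
  1 h→0 k→4
  2 h→2 k→0
  composite₂ = ⟨0 4 0⟩
Equal? YES — commutes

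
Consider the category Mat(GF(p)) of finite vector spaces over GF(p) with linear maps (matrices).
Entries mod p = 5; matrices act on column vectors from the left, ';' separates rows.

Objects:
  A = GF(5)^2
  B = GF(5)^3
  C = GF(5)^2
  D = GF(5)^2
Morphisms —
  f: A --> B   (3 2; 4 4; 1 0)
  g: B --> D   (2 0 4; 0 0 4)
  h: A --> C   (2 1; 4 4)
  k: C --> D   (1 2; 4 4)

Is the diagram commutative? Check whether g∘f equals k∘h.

Answer: COMMUTES

Derivation:
1) trace f;g:
  e0=[1,0] f-->[3,4,1] g-->[0,4]
  e1=[0,1] f-->[2,4,0] g-->[4,0]
  composite₁ = (0 4; 4 0)
2) trace h;k:
  e0=[1,0] h-->[2,4] k-->[0,4]
  e1=[0,1] h-->[1,4] k-->[4,0]
  composite₂ = (0 4; 4 0)
Equal? equal; square commutes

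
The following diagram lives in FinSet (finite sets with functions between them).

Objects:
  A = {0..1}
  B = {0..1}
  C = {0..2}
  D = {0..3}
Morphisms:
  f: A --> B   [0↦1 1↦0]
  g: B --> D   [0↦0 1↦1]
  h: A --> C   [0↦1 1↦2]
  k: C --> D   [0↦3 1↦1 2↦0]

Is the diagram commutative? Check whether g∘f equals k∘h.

Answer: COMMUTES

Trace:
Path 1 = f;g:
  0 f-->1 g-->1
  1 f-->0 g-->0
  result₁ = [0↦1 1↦0]
Path 2 = h;k:
  0 h-->1 k-->1
  1 h-->2 k-->0
  result₂ = [0↦1 1↦0]
Equal? equal; square commutes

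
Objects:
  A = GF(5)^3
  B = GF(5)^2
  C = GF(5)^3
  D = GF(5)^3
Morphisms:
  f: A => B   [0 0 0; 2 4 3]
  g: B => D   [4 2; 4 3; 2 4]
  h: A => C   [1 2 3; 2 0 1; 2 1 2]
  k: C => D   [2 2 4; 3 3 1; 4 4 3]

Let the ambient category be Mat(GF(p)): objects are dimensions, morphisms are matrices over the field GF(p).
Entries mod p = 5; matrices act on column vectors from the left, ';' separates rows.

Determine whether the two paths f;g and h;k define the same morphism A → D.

Answer: COMMUTES

Derivation:
Path 1 = f;g:
  e0=⟨1,0,0⟩ f=>⟨0,2⟩ g=>⟨4,1,3⟩
  e1=⟨0,1,0⟩ f=>⟨0,4⟩ g=>⟨3,2,1⟩
  e2=⟨0,0,1⟩ f=>⟨0,3⟩ g=>⟨1,4,2⟩
  result₁ = [4 3 1; 1 2 4; 3 1 2]
Path 2 = h;k:
  e0=⟨1,0,0⟩ h=>⟨1,2,2⟩ k=>⟨4,1,3⟩
  e1=⟨0,1,0⟩ h=>⟨2,0,1⟩ k=>⟨3,2,1⟩
  e2=⟨0,0,1⟩ h=>⟨3,1,2⟩ k=>⟨1,4,2⟩
  result₂ = [4 3 1; 1 2 4; 3 1 2]
Equal? same morphism ✓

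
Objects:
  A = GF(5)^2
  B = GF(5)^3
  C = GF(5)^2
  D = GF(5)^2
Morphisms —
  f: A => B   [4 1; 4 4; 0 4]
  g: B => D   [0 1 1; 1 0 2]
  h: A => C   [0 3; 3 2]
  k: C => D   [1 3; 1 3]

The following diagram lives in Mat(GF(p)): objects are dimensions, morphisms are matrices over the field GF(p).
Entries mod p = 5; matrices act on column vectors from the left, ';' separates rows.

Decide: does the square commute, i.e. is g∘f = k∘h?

Answer: DOES NOT COMMUTE

Work:
Path 1 = f;g:
  e0=(1,0) f=>(4,4,0) g=>(4,4)
  e1=(0,1) f=>(1,4,4) g=>(3,4)
  result₁ = [4 3; 4 4]
Path 2 = h;k:
  e0=(1,0) h=>(0,3) k=>(4,4)
  e1=(0,1) h=>(3,2) k=>(4,4)
  result₂ = [4 4; 4 4]
Equal? differ; not commutative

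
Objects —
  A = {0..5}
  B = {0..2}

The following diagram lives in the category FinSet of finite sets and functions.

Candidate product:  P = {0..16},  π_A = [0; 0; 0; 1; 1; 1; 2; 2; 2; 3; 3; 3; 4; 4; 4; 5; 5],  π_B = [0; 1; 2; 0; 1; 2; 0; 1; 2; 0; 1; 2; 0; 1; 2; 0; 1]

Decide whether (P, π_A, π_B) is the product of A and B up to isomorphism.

|A|·|B| = 6·3 = 18;  |P| = 17
  → cardinalities differ; no bijection possible.

Answer: NOT A VALID PRODUCT — |P|=17 ≠ |A|·|B|=18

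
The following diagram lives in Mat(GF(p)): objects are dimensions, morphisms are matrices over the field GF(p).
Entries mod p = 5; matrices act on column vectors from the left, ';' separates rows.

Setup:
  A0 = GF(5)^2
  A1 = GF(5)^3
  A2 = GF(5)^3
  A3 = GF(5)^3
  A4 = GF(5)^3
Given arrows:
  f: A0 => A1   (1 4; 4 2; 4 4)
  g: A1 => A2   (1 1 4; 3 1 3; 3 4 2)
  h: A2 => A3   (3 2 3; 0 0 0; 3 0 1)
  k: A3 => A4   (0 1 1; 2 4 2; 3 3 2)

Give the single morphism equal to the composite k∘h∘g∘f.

Answer: (0 4; 4 2; 1 4)

Trace:
  e0=[1,0] f=>[1,4,4] g=>[1,4,2] h=>[2,0,0] k=>[0,4,1]
  e1=[0,1] f=>[4,2,4] g=>[2,1,3] h=>[2,0,4] k=>[4,2,4]
composite: (0 4; 4 2; 1 4)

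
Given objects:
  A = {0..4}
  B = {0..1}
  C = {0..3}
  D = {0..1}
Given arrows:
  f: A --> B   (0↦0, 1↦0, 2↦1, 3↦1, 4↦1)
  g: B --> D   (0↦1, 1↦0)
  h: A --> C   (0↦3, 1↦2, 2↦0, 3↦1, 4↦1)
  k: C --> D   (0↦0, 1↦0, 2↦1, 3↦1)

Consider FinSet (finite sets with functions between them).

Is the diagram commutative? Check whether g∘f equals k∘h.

Along f;g (path 1):
  0 f-->0 g-->1
  1 f-->0 g-->1
  2 f-->1 g-->0
  3 f-->1 g-->0
  4 f-->1 g-->0
  composite₁ = (0↦1, 1↦1, 2↦0, 3↦0, 4↦0)
Along h;k (path 2):
  0 h-->3 k-->1
  1 h-->2 k-->1
  2 h-->0 k-->0
  3 h-->1 k-->0
  4 h-->1 k-->0
  composite₂ = (0↦1, 1↦1, 2↦0, 3↦0, 4↦0)
Equal? equal; square commutes

Answer: COMMUTES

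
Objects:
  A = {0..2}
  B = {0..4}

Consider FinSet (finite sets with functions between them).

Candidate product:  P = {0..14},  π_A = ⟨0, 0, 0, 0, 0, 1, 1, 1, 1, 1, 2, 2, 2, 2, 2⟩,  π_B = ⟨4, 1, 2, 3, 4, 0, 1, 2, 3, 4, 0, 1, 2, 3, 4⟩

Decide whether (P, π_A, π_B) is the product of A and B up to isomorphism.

|A|·|B| = 3·5 = 15;  |P| = 15
Check the pairing map k ↦ (π_A(k), π_B(k)):
  0 -> (0,4)
  1 -> (0,1)
  2 -> (0,2)
  3 -> (0,3)
  4 -> (0,4)  ✗ repeats pair of k=0
  5 -> (1,0)
  6 -> (1,1)
  7 -> (1,2)
  8 -> (1,3)
  9 -> (1,4)
  10 -> (2,0)
  11 -> (2,1)
  12 -> (2,2)
  13 -> (2,3)
  14 -> (2,4)
distinct pairs in image: 14 / 15 needed
  → (0,4) hit at k=0 and k=4

Answer: NOT A VALID PRODUCT — duplicate pair at indices 4,0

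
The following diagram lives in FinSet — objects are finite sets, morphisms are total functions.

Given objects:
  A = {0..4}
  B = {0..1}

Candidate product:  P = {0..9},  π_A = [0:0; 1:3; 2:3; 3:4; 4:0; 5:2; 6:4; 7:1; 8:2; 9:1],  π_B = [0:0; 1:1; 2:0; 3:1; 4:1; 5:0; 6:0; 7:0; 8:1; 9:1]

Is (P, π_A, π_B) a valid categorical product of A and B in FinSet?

|A|·|B| = 5·2 = 10;  |P| = 10
Check the pairing map k ↦ (π_A(k), π_B(k)):
  0 : (0,0)
  1 : (3,1)
  2 : (3,0)
  3 : (4,1)
  4 : (0,1)
  5 : (2,0)
  6 : (4,0)
  7 : (1,0)
  8 : (2,1)
  9 : (1,1)
distinct pairs in image: 10 / 10 needed
  → bijection onto A×B; projections well-typed.

Answer: VALID PRODUCT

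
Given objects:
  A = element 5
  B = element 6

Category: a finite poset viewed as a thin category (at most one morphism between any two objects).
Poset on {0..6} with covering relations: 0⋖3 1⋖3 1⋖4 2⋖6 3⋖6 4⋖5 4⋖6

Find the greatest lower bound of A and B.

{x : x<=A ∧ x<=B} = {1,4}  (A=5, B=6)
  1 <= 4
  4 <= 4
glb = 4

Answer: A∧B = 4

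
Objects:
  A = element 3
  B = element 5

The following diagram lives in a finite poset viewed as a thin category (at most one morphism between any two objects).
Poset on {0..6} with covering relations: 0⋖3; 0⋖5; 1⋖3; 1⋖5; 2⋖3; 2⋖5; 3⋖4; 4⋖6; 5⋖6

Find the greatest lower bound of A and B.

Answer: NO MEET EXISTS

Trace:
Lower bounds of A=3 and B=5: {0,1,2}
  maximal lower bounds 0 and 1 are incomparable: neither 0≤1 nor 1≤0
→ no greatest lower bound exists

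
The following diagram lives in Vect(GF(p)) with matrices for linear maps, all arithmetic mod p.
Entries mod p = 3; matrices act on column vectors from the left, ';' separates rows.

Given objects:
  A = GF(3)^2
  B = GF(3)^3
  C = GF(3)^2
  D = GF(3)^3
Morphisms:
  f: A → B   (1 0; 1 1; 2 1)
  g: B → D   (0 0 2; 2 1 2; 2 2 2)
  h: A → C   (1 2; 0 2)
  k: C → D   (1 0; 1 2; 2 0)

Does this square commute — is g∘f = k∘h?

Answer: COMMUTES

Trace:
1) trace f;g:
  e0=[1,0] f→[1,1,2] g→[1,1,2]
  e1=[0,1] f→[0,1,1] g→[2,0,1]
  ⟦path⟧₁ = (1 2; 1 0; 2 1)
2) trace h;k:
  e0=[1,0] h→[1,0] k→[1,1,2]
  e1=[0,1] h→[2,2] k→[2,0,1]
  ⟦path⟧₂ = (1 2; 1 0; 2 1)
Equal? equal; square commutes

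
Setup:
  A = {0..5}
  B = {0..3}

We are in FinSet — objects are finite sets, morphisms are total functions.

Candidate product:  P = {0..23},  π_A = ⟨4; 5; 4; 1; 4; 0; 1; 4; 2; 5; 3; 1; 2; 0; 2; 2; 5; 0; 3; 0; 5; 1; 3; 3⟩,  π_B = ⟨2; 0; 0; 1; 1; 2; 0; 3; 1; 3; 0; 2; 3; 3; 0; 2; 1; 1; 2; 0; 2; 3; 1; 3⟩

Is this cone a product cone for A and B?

|A|·|B| = 6·4 = 24;  |P| = 24
Check the pairing map k ↦ (π_A(k), π_B(k)):
  0 ↦ (4,2)
  1 ↦ (5,0)
  2 ↦ (4,0)
  3 ↦ (1,1)
  4 ↦ (4,1)
  5 ↦ (0,2)
  6 ↦ (1,0)
  7 ↦ (4,3)
  8 ↦ (2,1)
  9 ↦ (5,3)
  10 ↦ (3,0)
  11 ↦ (1,2)
  12 ↦ (2,3)
  13 ↦ (0,3)
  14 ↦ (2,0)
  15 ↦ (2,2)
  16 ↦ (5,1)
  17 ↦ (0,1)
  18 ↦ (3,2)
  19 ↦ (0,0)
  20 ↦ (5,2)
  21 ↦ (1,3)
  22 ↦ (3,1)
  23 ↦ (3,3)
distinct pairs in image: 24 / 24 needed
  → bijection onto A×B; projections well-typed.

Answer: VALID PRODUCT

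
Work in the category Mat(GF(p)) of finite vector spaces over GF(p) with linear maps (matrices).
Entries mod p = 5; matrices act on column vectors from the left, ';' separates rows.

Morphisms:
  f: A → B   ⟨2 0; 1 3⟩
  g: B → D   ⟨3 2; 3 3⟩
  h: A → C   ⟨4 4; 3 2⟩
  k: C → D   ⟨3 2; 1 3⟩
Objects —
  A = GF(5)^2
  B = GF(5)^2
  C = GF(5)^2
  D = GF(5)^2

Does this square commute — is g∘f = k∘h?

Answer: DOES NOT COMMUTE

Work:
Path 1 = f;g:
  e0=(1,0) f→(2,1) g→(3,4)
  e1=(0,1) f→(0,3) g→(1,4)
  result₁ = ⟨3 1; 4 4⟩
Path 2 = h;k:
  e0=(1,0) h→(4,3) k→(3,3)
  e1=(0,1) h→(4,2) k→(1,0)
  result₂ = ⟨3 1; 3 0⟩
Equal? differ; not commutative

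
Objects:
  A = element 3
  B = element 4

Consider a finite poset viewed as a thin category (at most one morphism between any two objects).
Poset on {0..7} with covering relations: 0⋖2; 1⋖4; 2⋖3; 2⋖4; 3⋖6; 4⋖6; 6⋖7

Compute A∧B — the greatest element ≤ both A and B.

Answer: A∧B = 2

Work:
Lower bounds of A=3 and B=4: {0,2}
  0 ≤ 2
  2 ≤ 2
glb = 2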